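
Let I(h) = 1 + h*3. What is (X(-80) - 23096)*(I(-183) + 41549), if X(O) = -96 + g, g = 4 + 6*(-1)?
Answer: -950977194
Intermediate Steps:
I(h) = 1 + 3*h
g = -2 (g = 4 - 6 = -2)
X(O) = -98 (X(O) = -96 - 2 = -98)
(X(-80) - 23096)*(I(-183) + 41549) = (-98 - 23096)*((1 + 3*(-183)) + 41549) = -23194*((1 - 549) + 41549) = -23194*(-548 + 41549) = -23194*41001 = -950977194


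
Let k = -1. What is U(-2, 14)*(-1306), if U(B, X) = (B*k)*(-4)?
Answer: 10448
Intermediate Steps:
U(B, X) = 4*B (U(B, X) = (B*(-1))*(-4) = -B*(-4) = 4*B)
U(-2, 14)*(-1306) = (4*(-2))*(-1306) = -8*(-1306) = 10448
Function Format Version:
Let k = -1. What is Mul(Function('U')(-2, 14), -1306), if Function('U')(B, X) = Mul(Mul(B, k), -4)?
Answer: 10448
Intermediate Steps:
Function('U')(B, X) = Mul(4, B) (Function('U')(B, X) = Mul(Mul(B, -1), -4) = Mul(Mul(-1, B), -4) = Mul(4, B))
Mul(Function('U')(-2, 14), -1306) = Mul(Mul(4, -2), -1306) = Mul(-8, -1306) = 10448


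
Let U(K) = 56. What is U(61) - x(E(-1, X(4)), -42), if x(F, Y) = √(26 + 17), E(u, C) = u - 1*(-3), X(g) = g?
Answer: 56 - √43 ≈ 49.443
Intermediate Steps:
E(u, C) = 3 + u (E(u, C) = u + 3 = 3 + u)
x(F, Y) = √43
U(61) - x(E(-1, X(4)), -42) = 56 - √43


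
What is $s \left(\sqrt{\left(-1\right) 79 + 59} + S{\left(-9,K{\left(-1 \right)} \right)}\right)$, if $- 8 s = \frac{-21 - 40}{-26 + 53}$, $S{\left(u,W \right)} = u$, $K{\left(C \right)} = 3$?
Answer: $- \frac{61}{24} + \frac{61 i \sqrt{5}}{108} \approx -2.5417 + 1.263 i$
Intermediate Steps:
$s = \frac{61}{216}$ ($s = - \frac{\left(-21 - 40\right) \frac{1}{-26 + 53}}{8} = - \frac{\left(-61\right) \frac{1}{27}}{8} = \left(- \frac{1}{8}\right) \left(- \frac{61}{27}\right) = \frac{61}{216} \approx 0.28241$)
$s \left(\sqrt{\left(-1\right) 79 + 59} + S{\left(-9,K{\left(-1 \right)} \right)}\right) = \frac{61 \left(\sqrt{\left(-1\right) 79 + 59} - 9\right)}{216} = \frac{61 \left(\sqrt{-79 + 59} - 9\right)}{216} = \frac{61 \left(\sqrt{-20} - 9\right)}{216} = \frac{61 \left(2 i \sqrt{5} - 9\right)}{216} = \frac{61 \left(-9 + 2 i \sqrt{5}\right)}{216} = - \frac{61}{24} + \frac{61 i \sqrt{5}}{108}$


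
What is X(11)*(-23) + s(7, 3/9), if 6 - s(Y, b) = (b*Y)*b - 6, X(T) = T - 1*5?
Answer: -1141/9 ≈ -126.78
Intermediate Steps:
X(T) = -5 + T (X(T) = T - 5 = -5 + T)
s(Y, b) = 12 - Y*b² (s(Y, b) = 6 - ((b*Y)*b - 6) = 6 - ((Y*b)*b - 6) = 6 - (Y*b² - 6) = 6 - (-6 + Y*b²) = 6 + (6 - Y*b²) = 12 - Y*b²)
X(11)*(-23) + s(7, 3/9) = (-5 + 11)*(-23) + (12 - 1*7*(3/9)²) = 6*(-23) + (12 - 1*7*(3*(⅑))²) = -138 + (12 - 1*7*(⅓)²) = -138 + (12 - 1*7*⅑) = -138 + (12 - 7/9) = -138 + 101/9 = -1141/9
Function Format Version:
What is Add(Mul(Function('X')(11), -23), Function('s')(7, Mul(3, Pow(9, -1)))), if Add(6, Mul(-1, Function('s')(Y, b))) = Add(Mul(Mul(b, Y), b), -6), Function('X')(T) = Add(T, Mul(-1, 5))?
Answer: Rational(-1141, 9) ≈ -126.78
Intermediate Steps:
Function('X')(T) = Add(-5, T) (Function('X')(T) = Add(T, -5) = Add(-5, T))
Function('s')(Y, b) = Add(12, Mul(-1, Y, Pow(b, 2))) (Function('s')(Y, b) = Add(6, Mul(-1, Add(Mul(Mul(b, Y), b), -6))) = Add(6, Mul(-1, Add(Mul(Mul(Y, b), b), -6))) = Add(6, Mul(-1, Add(Mul(Y, Pow(b, 2)), -6))) = Add(6, Mul(-1, Add(-6, Mul(Y, Pow(b, 2))))) = Add(6, Add(6, Mul(-1, Y, Pow(b, 2)))) = Add(12, Mul(-1, Y, Pow(b, 2))))
Add(Mul(Function('X')(11), -23), Function('s')(7, Mul(3, Pow(9, -1)))) = Add(Mul(Add(-5, 11), -23), Add(12, Mul(-1, 7, Pow(Mul(3, Pow(9, -1)), 2)))) = Add(Mul(6, -23), Add(12, Mul(-1, 7, Pow(Mul(3, Rational(1, 9)), 2)))) = Add(-138, Add(12, Mul(-1, 7, Pow(Rational(1, 3), 2)))) = Add(-138, Add(12, Mul(-1, 7, Rational(1, 9)))) = Add(-138, Add(12, Rational(-7, 9))) = Add(-138, Rational(101, 9)) = Rational(-1141, 9)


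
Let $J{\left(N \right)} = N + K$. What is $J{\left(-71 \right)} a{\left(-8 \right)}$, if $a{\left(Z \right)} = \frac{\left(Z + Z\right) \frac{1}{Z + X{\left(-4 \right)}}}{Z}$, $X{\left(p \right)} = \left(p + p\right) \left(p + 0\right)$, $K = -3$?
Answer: $- \frac{37}{6} \approx -6.1667$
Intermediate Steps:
$X{\left(p \right)} = 2 p^{2}$ ($X{\left(p \right)} = 2 p p = 2 p^{2}$)
$J{\left(N \right)} = -3 + N$ ($J{\left(N \right)} = N - 3 = -3 + N$)
$a{\left(Z \right)} = \frac{2}{32 + Z}$ ($a{\left(Z \right)} = \frac{\left(Z + Z\right) \frac{1}{Z + 2 \left(-4\right)^{2}}}{Z} = \frac{2 Z \frac{1}{Z + 2 \cdot 16}}{Z} = \frac{2 Z \frac{1}{Z + 32}}{Z} = \frac{2 Z \frac{1}{32 + Z}}{Z} = \frac{2}{32 + Z}$)
$J{\left(-71 \right)} a{\left(-8 \right)} = \left(-3 - 71\right) \frac{2}{32 - 8} = - 74 \cdot \frac{2}{24} = - 74 \cdot 2 \cdot \frac{1}{24} = \left(-74\right) \frac{1}{12} = - \frac{37}{6}$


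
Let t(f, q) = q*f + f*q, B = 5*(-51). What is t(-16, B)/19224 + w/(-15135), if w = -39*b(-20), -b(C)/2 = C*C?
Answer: -1323020/808209 ≈ -1.6370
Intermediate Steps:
b(C) = -2*C² (b(C) = -2*C*C = -2*C²)
w = 31200 (w = -(-78)*(-20)² = -(-78)*400 = -39*(-800) = 31200)
B = -255
t(f, q) = 2*f*q (t(f, q) = f*q + f*q = 2*f*q)
t(-16, B)/19224 + w/(-15135) = (2*(-16)*(-255))/19224 + 31200/(-15135) = 8160*(1/19224) + 31200*(-1/15135) = 340/801 - 2080/1009 = -1323020/808209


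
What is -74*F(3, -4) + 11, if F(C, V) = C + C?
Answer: -433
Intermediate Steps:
F(C, V) = 2*C
-74*F(3, -4) + 11 = -148*3 + 11 = -74*6 + 11 = -444 + 11 = -433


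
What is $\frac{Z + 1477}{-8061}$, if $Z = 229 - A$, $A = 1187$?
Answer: $- \frac{173}{2687} \approx -0.064384$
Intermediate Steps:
$Z = -958$ ($Z = 229 - 1187 = -958$)
$\frac{Z + 1477}{-8061} = \frac{-958 + 1477}{-8061} = 519 \left(- \frac{1}{8061}\right) = - \frac{173}{2687}$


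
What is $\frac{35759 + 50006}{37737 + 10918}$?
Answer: $\frac{17153}{9731} \approx 1.7627$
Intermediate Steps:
$\frac{35759 + 50006}{37737 + 10918} = \frac{85765}{48655} = 85765 \cdot \frac{1}{48655} = \frac{17153}{9731}$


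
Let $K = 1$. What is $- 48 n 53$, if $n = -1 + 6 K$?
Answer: $-12720$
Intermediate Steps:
$n = 5$ ($n = -1 + 6 \cdot 1 = -1 + 6 = 5$)
$- 48 n 53 = \left(-48\right) 5 \cdot 53 = \left(-240\right) 53 = -12720$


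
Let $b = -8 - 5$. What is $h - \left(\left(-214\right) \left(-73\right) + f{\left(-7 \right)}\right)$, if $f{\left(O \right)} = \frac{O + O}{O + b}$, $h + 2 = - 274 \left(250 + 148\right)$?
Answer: $- \frac{1246767}{10} \approx -1.2468 \cdot 10^{5}$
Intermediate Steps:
$b = -13$
$h = -109054$ ($h = -2 - 274 \left(250 + 148\right) = -2 - 109052 = -109054$)
$f{\left(O \right)} = \frac{2 O}{-13 + O}$ ($f{\left(O \right)} = \frac{O + O}{O - 13} = \frac{2 O}{-13 + O}$)
$h - \left(\left(-214\right) \left(-73\right) + f{\left(-7 \right)}\right) = -109054 - \left(\left(-214\right) \left(-73\right) + 2 \left(-7\right) \frac{1}{-13 - 7}\right) = -109054 - \left(15622 + 2 \left(-7\right) \frac{1}{-20}\right) = -109054 - \left(15622 + 2 \left(-7\right) \left(- \frac{1}{20}\right)\right) = -109054 - \left(15622 + \frac{7}{10}\right) = -109054 - \frac{156227}{10} = - \frac{1246767}{10}$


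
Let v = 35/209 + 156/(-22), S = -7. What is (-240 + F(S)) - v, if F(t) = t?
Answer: -50176/209 ≈ -240.08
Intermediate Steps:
v = -1447/209 (v = 35*(1/209) + 156*(-1/22) = 35/209 - 78/11 = -1447/209 ≈ -6.9234)
(-240 + F(S)) - v = (-240 - 7) - 1*(-1447/209) = -247 + 1447/209 = -50176/209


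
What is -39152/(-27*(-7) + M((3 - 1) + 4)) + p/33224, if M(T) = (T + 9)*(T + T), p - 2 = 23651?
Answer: -1292058091/12259656 ≈ -105.39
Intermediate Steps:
p = 23653 (p = 2 + 23651 = 23653)
M(T) = 2*T*(9 + T) (M(T) = (9 + T)*(2*T) = 2*T*(9 + T))
-39152/(-27*(-7) + M((3 - 1) + 4)) + p/33224 = -39152/(-27*(-7) + 2*((3 - 1) + 4)*(9 + ((3 - 1) + 4))) + 23653/33224 = -39152/(189 + 2*(2 + 4)*(9 + (2 + 4))) + 23653*(1/33224) = -39152/(189 + 2*6*(9 + 6)) + 23653/33224 = -39152/(189 + 2*6*15) + 23653/33224 = -39152/(189 + 180) + 23653/33224 = -39152/369 + 23653/33224 = -1292058091/12259656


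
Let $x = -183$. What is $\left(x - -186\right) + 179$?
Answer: $182$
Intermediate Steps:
$\left(x - -186\right) + 179 = \left(-183 - -186\right) + 179 = \left(-183 + 186\right) + 179 = 3 + 179 = 182$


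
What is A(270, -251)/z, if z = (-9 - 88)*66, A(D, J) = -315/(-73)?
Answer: -105/155782 ≈ -0.00067402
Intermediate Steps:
A(D, J) = 315/73 (A(D, J) = -315*(-1/73) = 315/73)
z = -6402 (z = -97*66 = -6402)
A(270, -251)/z = (315/73)/(-6402) = (315/73)*(-1/6402) = -105/155782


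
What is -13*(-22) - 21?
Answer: 265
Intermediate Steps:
-13*(-22) - 21 = 286 - 21 = 265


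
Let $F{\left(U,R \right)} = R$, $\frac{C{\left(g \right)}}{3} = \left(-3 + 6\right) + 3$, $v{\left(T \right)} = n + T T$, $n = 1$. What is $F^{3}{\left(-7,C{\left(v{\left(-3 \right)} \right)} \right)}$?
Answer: $5832$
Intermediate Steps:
$v{\left(T \right)} = 1 + T^{2}$ ($v{\left(T \right)} = 1 + T T = 1 + T^{2}$)
$C{\left(g \right)} = 18$ ($C{\left(g \right)} = 3 \left(\left(-3 + 6\right) + 3\right) = 3 \left(3 + 3\right) = 3 \cdot 6 = 18$)
$F^{3}{\left(-7,C{\left(v{\left(-3 \right)} \right)} \right)} = 18^{3} = 5832$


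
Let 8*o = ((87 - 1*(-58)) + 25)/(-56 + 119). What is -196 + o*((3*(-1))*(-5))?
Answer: -16039/84 ≈ -190.94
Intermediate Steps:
o = 85/252 (o = (((87 - 1*(-58)) + 25)/(-56 + 119))/8 = (((87 + 58) + 25)/63)/8 = ((145 + 25)*(1/63))/8 = (170*(1/63))/8 = (⅛)*(170/63) = 85/252 ≈ 0.33730)
-196 + o*((3*(-1))*(-5)) = -196 + 85*((3*(-1))*(-5))/252 = -196 + 85*(-3*(-5))/252 = -196 + (85/252)*15 = -196 + 425/84 = -16039/84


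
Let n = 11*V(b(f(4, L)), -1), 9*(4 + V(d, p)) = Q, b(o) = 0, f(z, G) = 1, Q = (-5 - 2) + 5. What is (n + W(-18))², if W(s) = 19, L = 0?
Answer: 61009/81 ≈ 753.20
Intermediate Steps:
Q = -2 (Q = -7 + 5 = -2)
V(d, p) = -38/9 (V(d, p) = -4 + (⅑)*(-2) = -4 - 2/9 = -38/9)
n = -418/9 (n = 11*(-38/9) = -418/9 ≈ -46.444)
(n + W(-18))² = (-418/9 + 19)² = (-247/9)² = 61009/81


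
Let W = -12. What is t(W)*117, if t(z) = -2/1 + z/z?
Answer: -117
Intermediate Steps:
t(z) = -1 (t(z) = -2*1 + 1 = -2 + 1 = -1)
t(W)*117 = -1*117 = -117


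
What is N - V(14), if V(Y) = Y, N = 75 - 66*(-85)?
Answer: 5671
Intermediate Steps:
N = 5685 (N = 75 + 5610 = 5685)
N - V(14) = 5685 - 1*14 = 5685 - 14 = 5671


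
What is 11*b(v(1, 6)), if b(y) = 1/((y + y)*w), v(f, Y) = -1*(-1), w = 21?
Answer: 11/42 ≈ 0.26190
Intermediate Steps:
v(f, Y) = 1
b(y) = 1/(42*y) (b(y) = 1/((y + y)*21) = (1/21)/(2*y) = (1/(2*y))*(1/21) = 1/(42*y))
11*b(v(1, 6)) = 11*((1/42)/1) = 11*((1/42)*1) = 11*(1/42) = 11/42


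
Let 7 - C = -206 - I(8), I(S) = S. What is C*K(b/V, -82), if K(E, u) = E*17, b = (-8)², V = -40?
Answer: -30056/5 ≈ -6011.2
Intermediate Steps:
b = 64
C = 221 (C = 7 - (-206 - 1*8) = 7 - (-206 - 8) = 7 - 1*(-214) = 7 + 214 = 221)
K(E, u) = 17*E
C*K(b/V, -82) = 221*(17*(64/(-40))) = 221*(17*(64*(-1/40))) = 221*(17*(-8/5)) = 221*(-136/5) = -30056/5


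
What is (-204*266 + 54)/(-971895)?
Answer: 3614/64793 ≈ 0.055778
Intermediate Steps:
(-204*266 + 54)/(-971895) = (-54264 + 54)*(-1/971895) = -54210*(-1/971895) = 3614/64793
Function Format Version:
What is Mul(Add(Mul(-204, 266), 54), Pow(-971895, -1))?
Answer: Rational(3614, 64793) ≈ 0.055778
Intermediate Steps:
Mul(Add(Mul(-204, 266), 54), Pow(-971895, -1)) = Mul(Add(-54264, 54), Rational(-1, 971895)) = Mul(-54210, Rational(-1, 971895)) = Rational(3614, 64793)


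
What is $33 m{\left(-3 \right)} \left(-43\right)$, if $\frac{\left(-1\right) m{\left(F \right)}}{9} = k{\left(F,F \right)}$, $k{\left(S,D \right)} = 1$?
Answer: $12771$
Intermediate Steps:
$m{\left(F \right)} = -9$ ($m{\left(F \right)} = \left(-9\right) 1 = -9$)
$33 m{\left(-3 \right)} \left(-43\right) = 33 \left(-9\right) \left(-43\right) = \left(-297\right) \left(-43\right) = 12771$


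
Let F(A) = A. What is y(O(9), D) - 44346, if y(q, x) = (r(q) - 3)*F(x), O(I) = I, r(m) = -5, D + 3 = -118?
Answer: -43378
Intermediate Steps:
D = -121 (D = -3 - 118 = -121)
y(q, x) = -8*x (y(q, x) = (-5 - 3)*x = -8*x)
y(O(9), D) - 44346 = -8*(-121) - 44346 = 968 - 44346 = -43378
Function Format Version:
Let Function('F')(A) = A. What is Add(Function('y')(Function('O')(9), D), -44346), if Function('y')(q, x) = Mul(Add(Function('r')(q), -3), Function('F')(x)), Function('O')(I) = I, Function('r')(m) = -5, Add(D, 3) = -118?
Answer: -43378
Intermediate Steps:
D = -121 (D = Add(-3, -118) = -121)
Function('y')(q, x) = Mul(-8, x) (Function('y')(q, x) = Mul(Add(-5, -3), x) = Mul(-8, x))
Add(Function('y')(Function('O')(9), D), -44346) = Add(Mul(-8, -121), -44346) = Add(968, -44346) = -43378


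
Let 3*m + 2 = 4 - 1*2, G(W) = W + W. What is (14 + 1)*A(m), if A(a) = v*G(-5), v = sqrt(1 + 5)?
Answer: -150*sqrt(6) ≈ -367.42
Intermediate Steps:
G(W) = 2*W
v = sqrt(6) ≈ 2.4495
m = 0 (m = -2/3 + (4 - 1*2)/3 = -2/3 + (4 - 2)/3 = -2/3 + (1/3)*2 = -2/3 + 2/3 = 0)
A(a) = -10*sqrt(6) (A(a) = sqrt(6)*(2*(-5)) = sqrt(6)*(-10) = -10*sqrt(6))
(14 + 1)*A(m) = (14 + 1)*(-10*sqrt(6)) = 15*(-10*sqrt(6)) = -150*sqrt(6)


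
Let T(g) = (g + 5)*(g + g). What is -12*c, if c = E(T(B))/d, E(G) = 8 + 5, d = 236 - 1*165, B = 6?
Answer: -156/71 ≈ -2.1972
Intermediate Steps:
T(g) = 2*g*(5 + g) (T(g) = (5 + g)*(2*g) = 2*g*(5 + g))
d = 71 (d = 236 - 165 = 71)
E(G) = 13
c = 13/71 ≈ 0.18310
-12*c = -12*13/71 = -156/71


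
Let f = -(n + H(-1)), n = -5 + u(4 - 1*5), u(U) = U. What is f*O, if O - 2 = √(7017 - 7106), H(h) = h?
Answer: 14 + 7*I*√89 ≈ 14.0 + 66.038*I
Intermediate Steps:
n = -6 (n = -5 + (4 - 1*5) = -5 + (4 - 5) = -5 - 1 = -6)
O = 2 + I*√89 (O = 2 + √(7017 - 7106) = 2 + √(-89) = 2 + I*√89 ≈ 2.0 + 9.434*I)
f = 7 (f = -(-6 - 1) = -1*(-7) = 7)
f*O = 7*(2 + I*√89) = 14 + 7*I*√89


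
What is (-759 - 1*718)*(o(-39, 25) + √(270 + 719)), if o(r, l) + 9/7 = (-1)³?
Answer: 3376 - 1477*√989 ≈ -43073.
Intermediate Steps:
o(r, l) = -16/7 (o(r, l) = -9/7 + (-1)³ = -9/7 - 1 = -16/7)
(-759 - 1*718)*(o(-39, 25) + √(270 + 719)) = (-759 - 1*718)*(-16/7 + √(270 + 719)) = (-759 - 718)*(-16/7 + √989) = -1477*(-16/7 + √989) = 3376 - 1477*√989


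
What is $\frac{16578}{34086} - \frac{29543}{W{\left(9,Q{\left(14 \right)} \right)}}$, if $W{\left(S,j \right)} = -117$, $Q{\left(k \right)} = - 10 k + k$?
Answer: $\frac{12935158}{51129} \approx 252.99$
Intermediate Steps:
$Q{\left(k \right)} = - 9 k$
$\frac{16578}{34086} - \frac{29543}{W{\left(9,Q{\left(14 \right)} \right)}} = \frac{16578}{34086} - \frac{29543}{-117} = 16578 \cdot \frac{1}{34086} - - \frac{29543}{117} = \frac{2763}{5681} + \frac{29543}{117} = \frac{12935158}{51129}$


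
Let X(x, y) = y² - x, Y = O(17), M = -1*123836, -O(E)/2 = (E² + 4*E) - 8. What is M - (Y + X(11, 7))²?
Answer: -559436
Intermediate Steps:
O(E) = 16 - 8*E - 2*E² (O(E) = -2*((E² + 4*E) - 8) = -2*(-8 + E² + 4*E) = 16 - 8*E - 2*E²)
M = -123836
Y = -698 (Y = 16 - 8*17 - 2*17² = 16 - 136 - 2*289 = 16 - 136 - 578 = -698)
M - (Y + X(11, 7))² = -123836 - (-698 + (7² - 1*11))² = -123836 - (-698 + (49 - 11))² = -123836 - (-698 + 38)² = -123836 - 1*(-660)² = -123836 - 1*435600 = -123836 - 435600 = -559436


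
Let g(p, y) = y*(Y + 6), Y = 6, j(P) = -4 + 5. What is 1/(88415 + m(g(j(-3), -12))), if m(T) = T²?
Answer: 1/109151 ≈ 9.1616e-6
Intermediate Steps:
j(P) = 1
g(p, y) = 12*y (g(p, y) = y*(6 + 6) = y*12 = 12*y)
1/(88415 + m(g(j(-3), -12))) = 1/(88415 + (12*(-12))²) = 1/(88415 + (-144)²) = 1/(88415 + 20736) = 1/109151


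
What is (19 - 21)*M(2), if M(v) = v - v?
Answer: 0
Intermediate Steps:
M(v) = 0
(19 - 21)*M(2) = (19 - 21)*0 = -2*0 = 0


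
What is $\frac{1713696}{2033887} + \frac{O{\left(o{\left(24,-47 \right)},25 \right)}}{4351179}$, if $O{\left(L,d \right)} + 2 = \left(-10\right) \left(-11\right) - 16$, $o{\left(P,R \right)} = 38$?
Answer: $\frac{7456785165188}{8849806402773} \approx 0.84259$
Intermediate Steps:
$O{\left(L,d \right)} = 92$ ($O{\left(L,d \right)} = -2 - -94 = -2 + \left(110 - 16\right) = -2 + 94 = 92$)
$\frac{1713696}{2033887} + \frac{O{\left(o{\left(24,-47 \right)},25 \right)}}{4351179} = \frac{1713696}{2033887} + \frac{92}{4351179} = \frac{7456785165188}{8849806402773}$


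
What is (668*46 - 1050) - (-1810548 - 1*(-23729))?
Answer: 1816497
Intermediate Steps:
(668*46 - 1050) - (-1810548 - 1*(-23729)) = (30728 - 1050) - (-1810548 + 23729) = 29678 - 1*(-1786819) = 29678 + 1786819 = 1816497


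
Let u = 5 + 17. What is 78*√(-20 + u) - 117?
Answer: -117 + 78*√2 ≈ -6.6913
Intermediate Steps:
u = 22
78*√(-20 + u) - 117 = 78*√(-20 + 22) - 117 = 78*√2 - 117 = -117 + 78*√2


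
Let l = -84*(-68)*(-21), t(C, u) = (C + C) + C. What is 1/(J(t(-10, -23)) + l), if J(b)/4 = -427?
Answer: -1/121660 ≈ -8.2196e-6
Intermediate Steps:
t(C, u) = 3*C (t(C, u) = 2*C + C = 3*C)
J(b) = -1708 (J(b) = 4*(-427) = -1708)
l = -119952 (l = 5712*(-21) = -119952)
1/(J(t(-10, -23)) + l) = 1/(-1708 - 119952) = 1/(-121660) = -1/121660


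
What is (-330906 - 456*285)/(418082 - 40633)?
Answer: -460866/377449 ≈ -1.2210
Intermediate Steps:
(-330906 - 456*285)/(418082 - 40633) = (-330906 - 129960)/377449 = -460866*1/377449 = -460866/377449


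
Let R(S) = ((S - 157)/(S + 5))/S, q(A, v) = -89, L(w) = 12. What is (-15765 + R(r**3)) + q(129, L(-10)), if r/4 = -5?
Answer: -338007282719/21320000 ≈ -15854.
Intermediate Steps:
r = -20 (r = 4*(-5) = -20)
R(S) = (-157 + S)/(S*(5 + S)) (R(S) = ((-157 + S)/(5 + S))/S = (-157 + S)/(S*(5 + S)))
(-15765 + R(r**3)) + q(129, L(-10)) = (-15765 + (-157 + (-20)**3)/(((-20)**3)*(5 + (-20)**3))) - 89 = (-15765 + (-157 - 8000)/((-8000)*(5 - 8000))) - 89 = (-15765 - 1/8000*(-8157)/(-7995)) - 89 = (-15765 - 1/8000*(-1/7995)*(-8157)) - 89 = (-15765 - 2719/21320000) - 89 = -336109802719/21320000 - 89 = -338007282719/21320000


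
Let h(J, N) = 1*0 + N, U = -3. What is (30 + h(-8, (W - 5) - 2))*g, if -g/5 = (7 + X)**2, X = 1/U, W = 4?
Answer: -6000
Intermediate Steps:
h(J, N) = N (h(J, N) = 0 + N = N)
X = -1/3 (X = 1/(-3) = -1/3 ≈ -0.33333)
g = -2000/9 (g = -5*(7 - 1/3)**2 = -5*(20/3)**2 = -5*400/9 = -2000/9 ≈ -222.22)
(30 + h(-8, (W - 5) - 2))*g = (30 + ((4 - 5) - 2))*(-2000/9) = (30 + (-1 - 2))*(-2000/9) = (30 - 3)*(-2000/9) = 27*(-2000/9) = -6000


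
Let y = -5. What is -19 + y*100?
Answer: -519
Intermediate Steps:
-19 + y*100 = -19 - 5*100 = -19 - 500 = -519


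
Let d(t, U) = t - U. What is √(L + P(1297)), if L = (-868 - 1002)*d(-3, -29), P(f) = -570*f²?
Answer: 5*I*√38356310 ≈ 30966.0*I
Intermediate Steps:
L = -48620 (L = (-868 - 1002)*(-3 - 1*(-29)) = -1870*(-3 + 29) = -1870*26 = -48620)
√(L + P(1297)) = √(-48620 - 570*1297²) = √(-48620 - 570*1682209) = √(-48620 - 958859130) = √(-958907750) = 5*I*√38356310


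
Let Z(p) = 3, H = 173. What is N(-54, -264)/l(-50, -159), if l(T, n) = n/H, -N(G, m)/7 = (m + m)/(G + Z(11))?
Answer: 213136/2703 ≈ 78.852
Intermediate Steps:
N(G, m) = -14*m/(3 + G) (N(G, m) = -7*(m + m)/(G + 3) = -7*2*m/(3 + G) = -14*m/(3 + G))
l(T, n) = n/173
N(-54, -264)/l(-50, -159) = (-14*(-264)/(3 - 54))/(((1/173)*(-159))) = (-14*(-264)/(-51))/(-159/173) = -14*(-264)*(-1/51)*(-173/159) = -1232/17*(-173/159) = 213136/2703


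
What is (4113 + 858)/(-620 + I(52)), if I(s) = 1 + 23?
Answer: -4971/596 ≈ -8.3406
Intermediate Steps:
I(s) = 24
(4113 + 858)/(-620 + I(52)) = (4113 + 858)/(-620 + 24) = 4971/(-596) = 4971*(-1/596) = -4971/596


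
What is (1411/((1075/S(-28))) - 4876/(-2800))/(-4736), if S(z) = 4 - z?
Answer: -1316673/142553600 ≈ -0.0092363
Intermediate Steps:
(1411/((1075/S(-28))) - 4876/(-2800))/(-4736) = (1411/((1075/(4 - 1*(-28)))) - 4876/(-2800))/(-4736) = (1411/((1075/(4 + 28))) - 4876*(-1/2800))*(-1/4736) = (1411/((1075/32)) + 1219/700)*(-1/4736) = (1411/((1075*(1/32))) + 1219/700)*(-1/4736) = (1411/(1075/32) + 1219/700)*(-1/4736) = (1411*(32/1075) + 1219/700)*(-1/4736) = (45152/1075 + 1219/700)*(-1/4736) = (1316673/30100)*(-1/4736) = -1316673/142553600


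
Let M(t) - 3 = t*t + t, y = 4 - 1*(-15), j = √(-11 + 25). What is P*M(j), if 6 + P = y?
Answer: 221 + 13*√14 ≈ 269.64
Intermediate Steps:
j = √14 ≈ 3.7417
y = 19 (y = 4 + 15 = 19)
P = 13 (P = -6 + 19 = 13)
M(t) = 3 + t + t² (M(t) = 3 + (t*t + t) = 3 + (t² + t) = 3 + (t + t²) = 3 + t + t²)
P*M(j) = 13*(3 + √14 + (√14)²) = 13*(3 + √14 + 14) = 13*(17 + √14) = 221 + 13*√14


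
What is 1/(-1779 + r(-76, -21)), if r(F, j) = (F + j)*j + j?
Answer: 1/237 ≈ 0.0042194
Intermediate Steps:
r(F, j) = j + j*(F + j) (r(F, j) = j*(F + j) + j = j + j*(F + j))
1/(-1779 + r(-76, -21)) = 1/(-1779 - 21*(1 - 76 - 21)) = 1/(-1779 - 21*(-96)) = 1/(-1779 + 2016) = 1/237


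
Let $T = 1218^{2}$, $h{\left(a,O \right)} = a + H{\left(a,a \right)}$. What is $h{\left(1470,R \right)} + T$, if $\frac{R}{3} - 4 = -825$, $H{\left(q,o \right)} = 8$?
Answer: $1485002$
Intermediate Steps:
$R = -2463$ ($R = 12 + 3 \left(-825\right) = 12 - 2475 = -2463$)
$h{\left(a,O \right)} = 8 + a$ ($h{\left(a,O \right)} = a + 8 = 8 + a$)
$T = 1483524$
$h{\left(1470,R \right)} + T = \left(8 + 1470\right) + 1483524 = 1478 + 1483524 = 1485002$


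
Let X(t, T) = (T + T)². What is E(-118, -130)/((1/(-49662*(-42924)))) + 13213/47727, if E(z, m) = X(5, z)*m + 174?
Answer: -736623296368847338643/47727 ≈ -1.5434e+16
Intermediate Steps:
X(t, T) = 4*T² (X(t, T) = (2*T)² = 4*T²)
E(z, m) = 174 + 4*m*z² (E(z, m) = (4*z²)*m + 174 = 4*m*z² + 174 = 174 + 4*m*z²)
E(-118, -130)/((1/(-49662*(-42924)))) + 13213/47727 = (174 + 4*(-130)*(-118)²)/((1/(-49662*(-42924)))) + 13213/47727 = (174 + 4*(-130)*13924)/((-1/49662*(-1/42924))) + 13213*(1/47727) = (174 - 7240480)/(1/2131691688) + 13213/47727 = -7240306*2131691688 + 13213/47727 = -15434100118776528 + 13213/47727 = -736623296368847338643/47727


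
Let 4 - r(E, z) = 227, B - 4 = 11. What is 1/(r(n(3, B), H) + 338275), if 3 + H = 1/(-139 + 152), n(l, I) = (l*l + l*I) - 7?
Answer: 1/338052 ≈ 2.9581e-6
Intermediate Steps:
B = 15 (B = 4 + 11 = 15)
n(l, I) = -7 + l² + I*l (n(l, I) = (l² + I*l) - 7 = -7 + l² + I*l)
H = -38/13 (H = -3 + 1/(-139 + 152) = -3 + 1/13 = -38/13 ≈ -2.9231)
r(E, z) = -223 (r(E, z) = 4 - 1*227 = 4 - 227 = -223)
1/(r(n(3, B), H) + 338275) = 1/(-223 + 338275) = 1/338052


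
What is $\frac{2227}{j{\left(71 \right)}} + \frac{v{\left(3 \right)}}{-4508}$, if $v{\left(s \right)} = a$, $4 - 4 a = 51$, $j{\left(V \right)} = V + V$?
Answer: $\frac{20081969}{1280272} \approx 15.686$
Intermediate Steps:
$j{\left(V \right)} = 2 V$
$a = - \frac{47}{4}$ ($a = 1 - \frac{51}{4} = - \frac{47}{4} \approx -11.75$)
$v{\left(s \right)} = - \frac{47}{4}$
$\frac{2227}{j{\left(71 \right)}} + \frac{v{\left(3 \right)}}{-4508} = \frac{2227}{2 \cdot 71} - \frac{47}{4 \left(-4508\right)} = \frac{2227}{142} - - \frac{47}{18032} = 2227 \cdot \frac{1}{142} + \frac{47}{18032} = \frac{2227}{142} + \frac{47}{18032} = \frac{20081969}{1280272}$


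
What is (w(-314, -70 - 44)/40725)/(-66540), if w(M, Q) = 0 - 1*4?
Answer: 1/677460375 ≈ 1.4761e-9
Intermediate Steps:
w(M, Q) = -4 (w(M, Q) = 0 - 4 = -4)
(w(-314, -70 - 44)/40725)/(-66540) = -4/40725/(-66540) = -4*1/40725*(-1/66540) = -4/40725*(-1/66540) = 1/677460375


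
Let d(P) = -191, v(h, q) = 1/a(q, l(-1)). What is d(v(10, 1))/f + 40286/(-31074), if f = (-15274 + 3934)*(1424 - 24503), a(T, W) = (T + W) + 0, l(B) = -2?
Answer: -1757248511849/1355426438940 ≈ -1.2965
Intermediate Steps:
a(T, W) = T + W
v(h, q) = 1/(-2 + q) (v(h, q) = 1/(q - 2) = 1/(-2 + q))
f = 261715860 (f = -11340*(-23079) = 261715860)
d(v(10, 1))/f + 40286/(-31074) = -191/261715860 + 40286/(-31074) = -191*1/261715860 + 40286*(-1/31074) = -191/261715860 - 20143/15537 = -1757248511849/1355426438940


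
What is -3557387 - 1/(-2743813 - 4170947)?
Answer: -24598477332119/6914760 ≈ -3.5574e+6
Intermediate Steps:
-3557387 - 1/(-2743813 - 4170947) = -3557387 - 1/(-6914760) = -3557387 - 1*(-1/6914760) = -3557387 + 1/6914760 = -24598477332119/6914760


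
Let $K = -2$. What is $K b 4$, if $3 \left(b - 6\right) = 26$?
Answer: $- \frac{352}{3} \approx -117.33$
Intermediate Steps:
$b = \frac{44}{3}$ ($b = 6 + \frac{1}{3} \cdot 26 = 6 + \frac{26}{3} = \frac{44}{3} \approx 14.667$)
$K b 4 = \left(-2\right) \frac{44}{3} \cdot 4 = \left(- \frac{88}{3}\right) 4 = - \frac{352}{3}$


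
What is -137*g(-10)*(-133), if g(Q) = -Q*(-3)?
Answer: -546630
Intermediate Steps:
g(Q) = 3*Q
-137*g(-10)*(-133) = -411*(-10)*(-133) = -137*(-30)*(-133) = 4110*(-133) = -546630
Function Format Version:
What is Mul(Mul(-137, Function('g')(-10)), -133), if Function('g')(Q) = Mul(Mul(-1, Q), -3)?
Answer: -546630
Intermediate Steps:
Function('g')(Q) = Mul(3, Q)
Mul(Mul(-137, Function('g')(-10)), -133) = Mul(Mul(-137, Mul(3, -10)), -133) = Mul(Mul(-137, -30), -133) = Mul(4110, -133) = -546630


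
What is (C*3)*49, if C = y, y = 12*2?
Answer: 3528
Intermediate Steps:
y = 24
C = 24
(C*3)*49 = (24*3)*49 = 72*49 = 3528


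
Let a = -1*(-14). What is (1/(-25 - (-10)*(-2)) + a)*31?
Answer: 19499/45 ≈ 433.31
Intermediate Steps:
a = 14
(1/(-25 - (-10)*(-2)) + a)*31 = (1/(-25 - (-10)*(-2)) + 14)*31 = (1/(-25 - 2*10) + 14)*31 = (1/(-25 - 20) + 14)*31 = (1/(-45) + 14)*31 = (-1/45 + 14)*31 = (629/45)*31 = 19499/45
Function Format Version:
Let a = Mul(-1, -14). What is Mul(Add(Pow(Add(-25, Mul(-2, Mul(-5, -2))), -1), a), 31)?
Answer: Rational(19499, 45) ≈ 433.31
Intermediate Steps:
a = 14
Mul(Add(Pow(Add(-25, Mul(-2, Mul(-5, -2))), -1), a), 31) = Mul(Add(Pow(Add(-25, Mul(-2, Mul(-5, -2))), -1), 14), 31) = Mul(Add(Pow(Add(-25, Mul(-2, 10)), -1), 14), 31) = Mul(Add(Pow(Add(-25, -20), -1), 14), 31) = Mul(Add(Pow(-45, -1), 14), 31) = Mul(Add(Rational(-1, 45), 14), 31) = Mul(Rational(629, 45), 31) = Rational(19499, 45)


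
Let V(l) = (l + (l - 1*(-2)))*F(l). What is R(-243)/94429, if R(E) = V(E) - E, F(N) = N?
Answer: 117855/94429 ≈ 1.2481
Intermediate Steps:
V(l) = l*(2 + 2*l) (V(l) = (l + (l - 1*(-2)))*l = (l + (l + 2))*l = (l + (2 + l))*l = (2 + 2*l)*l = l*(2 + 2*l))
R(E) = -E + 2*E*(1 + E) (R(E) = 2*E*(1 + E) - E = -E + 2*E*(1 + E))
R(-243)/94429 = -243*(1 + 2*(-243))/94429 = -243*(1 - 486)*(1/94429) = -243*(-485)*(1/94429) = 117855*(1/94429) = 117855/94429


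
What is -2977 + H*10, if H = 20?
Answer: -2777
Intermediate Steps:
-2977 + H*10 = -2977 + 20*10 = -2977 + 200 = -2777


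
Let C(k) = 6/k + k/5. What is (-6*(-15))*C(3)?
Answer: 234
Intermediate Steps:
C(k) = 6/k + k/5 (C(k) = 6/k + k*(⅕) = 6/k + k/5)
(-6*(-15))*C(3) = (-6*(-15))*(6/3 + (⅕)*3) = 90*(6*(⅓) + ⅗) = 90*(2 + ⅗) = 90*(13/5) = 234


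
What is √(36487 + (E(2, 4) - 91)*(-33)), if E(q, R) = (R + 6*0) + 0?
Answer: √39358 ≈ 198.39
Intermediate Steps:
E(q, R) = R (E(q, R) = (R + 0) + 0 = R + 0 = R)
√(36487 + (E(2, 4) - 91)*(-33)) = √(36487 + (4 - 91)*(-33)) = √(36487 - 87*(-33)) = √(36487 + 2871) = √39358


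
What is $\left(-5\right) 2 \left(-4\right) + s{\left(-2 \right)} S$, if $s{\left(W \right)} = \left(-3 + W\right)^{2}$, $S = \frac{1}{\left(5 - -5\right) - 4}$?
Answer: $\frac{265}{6} \approx 44.167$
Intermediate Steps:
$S = \frac{1}{6}$ ($S = \frac{1}{\left(5 + 5\right) - 4} = \frac{1}{10 - 4} = \frac{1}{6} \approx 0.16667$)
$\left(-5\right) 2 \left(-4\right) + s{\left(-2 \right)} S = \left(-5\right) 2 \left(-4\right) + \left(-3 - 2\right)^{2} \cdot \frac{1}{6} = \left(-10\right) \left(-4\right) + \left(-5\right)^{2} \cdot \frac{1}{6} = 40 + 25 \cdot \frac{1}{6} = 40 + \frac{25}{6} = \frac{265}{6}$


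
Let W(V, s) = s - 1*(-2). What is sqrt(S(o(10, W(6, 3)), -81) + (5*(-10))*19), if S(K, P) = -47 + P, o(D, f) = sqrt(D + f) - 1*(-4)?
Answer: 7*I*sqrt(22) ≈ 32.833*I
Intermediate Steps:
W(V, s) = 2 + s (W(V, s) = s + 2 = 2 + s)
o(D, f) = 4 + sqrt(D + f) (o(D, f) = sqrt(D + f) + 4 = 4 + sqrt(D + f))
sqrt(S(o(10, W(6, 3)), -81) + (5*(-10))*19) = sqrt((-47 - 81) + (5*(-10))*19) = sqrt(-128 - 50*19) = sqrt(-128 - 950) = sqrt(-1078) = 7*I*sqrt(22)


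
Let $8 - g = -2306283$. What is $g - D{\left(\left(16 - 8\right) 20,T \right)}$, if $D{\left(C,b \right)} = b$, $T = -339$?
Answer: $2306630$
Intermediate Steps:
$g = 2306291$ ($g = 8 - -2306283 = 8 + 2306283 = 2306291$)
$g - D{\left(\left(16 - 8\right) 20,T \right)} = 2306291 - -339 = 2306291 + 339 = 2306630$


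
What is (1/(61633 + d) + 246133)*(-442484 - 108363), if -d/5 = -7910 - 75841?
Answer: -65131785503395435/480388 ≈ -1.3558e+11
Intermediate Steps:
d = 418755 (d = -5*(-7910 - 75841) = -5*(-83751) = 418755)
(1/(61633 + d) + 246133)*(-442484 - 108363) = (1/(61633 + 418755) + 246133)*(-442484 - 108363) = (1/480388 + 246133)*(-550847) = (118239339605/480388)*(-550847) = -65131785503395435/480388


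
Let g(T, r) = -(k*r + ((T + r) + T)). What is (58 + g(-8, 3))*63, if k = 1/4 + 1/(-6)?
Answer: 17829/4 ≈ 4457.3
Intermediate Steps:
k = 1/12 (k = 1*(¼) + 1*(-⅙) = ¼ - ⅙ = 1/12 ≈ 0.083333)
g(T, r) = -2*T - 13*r/12 (g(T, r) = -(r/12 + ((T + r) + T)) = -(r/12 + (r + 2*T)) = -(2*T + 13*r/12) = -2*T - 13*r/12)
(58 + g(-8, 3))*63 = (58 + (-2*(-8) - 13/12*3))*63 = (58 + (16 - 13/4))*63 = (58 + 51/4)*63 = (283/4)*63 = 17829/4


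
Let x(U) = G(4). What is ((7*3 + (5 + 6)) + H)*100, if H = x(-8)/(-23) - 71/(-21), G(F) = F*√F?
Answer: 1692100/483 ≈ 3503.3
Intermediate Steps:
G(F) = F^(3/2)
x(U) = 8 (x(U) = 4^(3/2) = 8)
H = 1465/483 (H = 8/(-23) - 71/(-21) = 8*(-1/23) - 71*(-1/21) = -8/23 + 71/21 = 1465/483 ≈ 3.0331)
((7*3 + (5 + 6)) + H)*100 = ((7*3 + (5 + 6)) + 1465/483)*100 = ((21 + 11) + 1465/483)*100 = (32 + 1465/483)*100 = (16921/483)*100 = 1692100/483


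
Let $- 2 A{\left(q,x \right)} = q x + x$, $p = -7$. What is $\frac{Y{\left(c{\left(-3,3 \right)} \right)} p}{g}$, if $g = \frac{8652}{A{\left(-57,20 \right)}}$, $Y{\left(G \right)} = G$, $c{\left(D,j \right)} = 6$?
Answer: $- \frac{280}{103} \approx -2.7184$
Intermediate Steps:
$A{\left(q,x \right)} = - \frac{x}{2} - \frac{q x}{2}$ ($A{\left(q,x \right)} = - \frac{q x + x}{2} = - \frac{x + q x}{2} = - \frac{x}{2} - \frac{q x}{2}$)
$g = \frac{309}{20}$ ($g = \frac{8652}{\left(- \frac{1}{2}\right) 20 \left(1 - 57\right)} = \frac{8652}{\left(- \frac{1}{2}\right) 20 \left(-56\right)} = \frac{8652}{560} = 8652 \cdot \frac{1}{560} = \frac{309}{20} \approx 15.45$)
$\frac{Y{\left(c{\left(-3,3 \right)} \right)} p}{g} = \frac{6 \left(-7\right)}{\frac{309}{20}} = \left(-42\right) \frac{20}{309} = - \frac{280}{103}$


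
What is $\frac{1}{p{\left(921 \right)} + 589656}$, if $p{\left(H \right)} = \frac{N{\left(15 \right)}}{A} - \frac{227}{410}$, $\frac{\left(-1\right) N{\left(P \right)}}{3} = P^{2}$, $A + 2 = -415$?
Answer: $\frac{56990}{33604556137} \approx 1.6959 \cdot 10^{-6}$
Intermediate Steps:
$A = -417$ ($A = -2 - 415 = -417$)
$N{\left(P \right)} = - 3 P^{2}$
$p{\left(H \right)} = \frac{60697}{56990}$ ($p{\left(H \right)} = \frac{\left(-3\right) 15^{2}}{-417} - \frac{227}{410} = \left(-3\right) 225 \left(- \frac{1}{417}\right) - \frac{227}{410} = \left(-675\right) \left(- \frac{1}{417}\right) - \frac{227}{410} = \frac{225}{139} - \frac{227}{410} = \frac{60697}{56990}$)
$\frac{1}{p{\left(921 \right)} + 589656} = \frac{1}{\frac{60697}{56990} + 589656} = \frac{1}{\frac{33604556137}{56990}} = \frac{56990}{33604556137}$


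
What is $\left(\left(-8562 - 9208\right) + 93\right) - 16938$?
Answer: $-34615$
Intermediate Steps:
$\left(\left(-8562 - 9208\right) + 93\right) - 16938 = \left(-17770 + 93\right) - 16938 = -17677 - 16938 = -34615$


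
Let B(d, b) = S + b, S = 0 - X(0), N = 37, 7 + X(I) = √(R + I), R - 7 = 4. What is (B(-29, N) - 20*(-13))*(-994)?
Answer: -302176 + 994*√11 ≈ -2.9888e+5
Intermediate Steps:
R = 11 (R = 7 + 4 = 11)
X(I) = -7 + √(11 + I)
S = 7 - √11 (S = 0 - (-7 + √(11 + 0)) = 0 - (-7 + √11) = 0 + (7 - √11) = 7 - √11 ≈ 3.6834)
B(d, b) = 7 + b - √11 (B(d, b) = (7 - √11) + b = 7 + b - √11)
(B(-29, N) - 20*(-13))*(-994) = ((7 + 37 - √11) - 20*(-13))*(-994) = ((44 - √11) + 260)*(-994) = (304 - √11)*(-994) = -302176 + 994*√11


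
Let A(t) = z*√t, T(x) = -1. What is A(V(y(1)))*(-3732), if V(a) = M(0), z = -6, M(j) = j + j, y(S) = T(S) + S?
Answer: 0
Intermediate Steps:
y(S) = -1 + S
M(j) = 2*j
V(a) = 0 (V(a) = 2*0 = 0)
A(t) = -6*√t
A(V(y(1)))*(-3732) = -6*√0*(-3732) = -6*0*(-3732) = 0*(-3732) = 0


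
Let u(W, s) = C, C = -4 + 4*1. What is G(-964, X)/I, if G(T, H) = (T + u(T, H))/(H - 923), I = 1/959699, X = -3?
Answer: 462574918/463 ≈ 9.9908e+5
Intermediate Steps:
C = 0 (C = -4 + 4 = 0)
u(W, s) = 0
I = 1/959699 ≈ 1.0420e-6
G(T, H) = T/(-923 + H) (G(T, H) = (T + 0)/(H - 923) = T/(-923 + H))
G(-964, X)/I = (-964/(-923 - 3))/(1/959699) = -964/(-926)*959699 = -964*(-1/926)*959699 = (482/463)*959699 = 462574918/463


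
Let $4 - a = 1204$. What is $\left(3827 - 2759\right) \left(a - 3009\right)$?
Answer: $-4495212$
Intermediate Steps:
$a = -1200$ ($a = 4 - 1204 = -1200$)
$\left(3827 - 2759\right) \left(a - 3009\right) = \left(3827 - 2759\right) \left(-1200 - 3009\right) = 1068 \left(-4209\right) = -4495212$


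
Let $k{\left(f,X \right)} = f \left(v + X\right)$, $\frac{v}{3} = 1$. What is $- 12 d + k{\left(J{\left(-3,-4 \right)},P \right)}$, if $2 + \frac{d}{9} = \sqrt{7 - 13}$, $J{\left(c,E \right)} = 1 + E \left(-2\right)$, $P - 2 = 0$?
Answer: $261 - 108 i \sqrt{6} \approx 261.0 - 264.54 i$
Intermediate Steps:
$P = 2$ ($P = 2 + 0 = 2$)
$v = 3$ ($v = 3 \cdot 1 = 3$)
$J{\left(c,E \right)} = 1 - 2 E$
$d = -18 + 9 i \sqrt{6}$ ($d = -18 + 9 \sqrt{7 - 13} = -18 + 9 \sqrt{-6} = -18 + 9 i \sqrt{6} \approx -18.0 + 22.045 i$)
$k{\left(f,X \right)} = f \left(3 + X\right)$
$- 12 d + k{\left(J{\left(-3,-4 \right)},P \right)} = - 12 \left(-18 + 9 i \sqrt{6}\right) + \left(1 - -8\right) \left(3 + 2\right) = \left(216 - 108 i \sqrt{6}\right) + \left(1 + 8\right) 5 = \left(216 - 108 i \sqrt{6}\right) + 9 \cdot 5 = \left(216 - 108 i \sqrt{6}\right) + 45 = 261 - 108 i \sqrt{6}$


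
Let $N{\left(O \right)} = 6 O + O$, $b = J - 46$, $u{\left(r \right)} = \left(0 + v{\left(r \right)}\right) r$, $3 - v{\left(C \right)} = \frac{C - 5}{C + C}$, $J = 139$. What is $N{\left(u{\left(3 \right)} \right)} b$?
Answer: $6510$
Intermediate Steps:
$v{\left(C \right)} = 3 - \frac{-5 + C}{2 C}$ ($v{\left(C \right)} = 3 - \frac{C - 5}{C + C} = 3 - \frac{-5 + C}{2 C}$)
$u{\left(r \right)} = \frac{5}{2} + \frac{5 r}{2}$ ($u{\left(r \right)} = \left(0 + \frac{5 \left(1 + r\right)}{2 r}\right) r = \frac{5 \left(1 + r\right)}{2 r} r = \frac{5}{2} + \frac{5 r}{2}$)
$b = 93$ ($b = 139 - 46 = 93$)
$N{\left(O \right)} = 7 O$
$N{\left(u{\left(3 \right)} \right)} b = 7 \left(\frac{5}{2} + \frac{5}{2} \cdot 3\right) 93 = 7 \left(\frac{5}{2} + \frac{15}{2}\right) 93 = 7 \cdot 10 \cdot 93 = 70 \cdot 93 = 6510$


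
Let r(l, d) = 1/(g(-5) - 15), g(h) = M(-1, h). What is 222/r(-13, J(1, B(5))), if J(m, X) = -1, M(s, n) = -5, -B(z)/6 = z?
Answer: -4440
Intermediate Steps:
B(z) = -6*z
g(h) = -5
r(l, d) = -1/20 (r(l, d) = 1/(-5 - 15) = 1/(-20) = -1/20)
222/r(-13, J(1, B(5))) = 222/(-1/20) = 222*(-20) = -4440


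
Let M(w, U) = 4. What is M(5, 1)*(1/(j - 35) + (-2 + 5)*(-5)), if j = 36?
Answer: -56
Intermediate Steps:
M(5, 1)*(1/(j - 35) + (-2 + 5)*(-5)) = 4*(1/(36 - 35) + (-2 + 5)*(-5)) = 4*(1/1 + 3*(-5)) = 4*(1 - 15) = 4*(-14) = -56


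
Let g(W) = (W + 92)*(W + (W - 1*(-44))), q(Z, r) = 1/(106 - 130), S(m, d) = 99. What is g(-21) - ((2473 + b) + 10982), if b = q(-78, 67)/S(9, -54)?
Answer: -31631687/2376 ≈ -13313.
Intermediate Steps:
q(Z, r) = -1/24 (q(Z, r) = 1/(-24) = -1/24)
b = -1/2376 (b = -1/24/99 = -1/24*1/99 = -1/2376 ≈ -0.00042088)
g(W) = (44 + 2*W)*(92 + W) (g(W) = (92 + W)*(W + (W + 44)) = (92 + W)*(W + (44 + W)) = (92 + W)*(44 + 2*W) = (44 + 2*W)*(92 + W))
g(-21) - ((2473 + b) + 10982) = (4048 + 2*(-21)² + 228*(-21)) - ((2473 - 1/2376) + 10982) = (4048 + 2*441 - 4788) - (5875847/2376 + 10982) = (4048 + 882 - 4788) - 1*31969079/2376 = 142 - 31969079/2376 = -31631687/2376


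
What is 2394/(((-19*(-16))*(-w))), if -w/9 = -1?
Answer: -7/8 ≈ -0.87500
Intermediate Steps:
w = 9 (w = -9*(-1) = 9)
2394/(((-19*(-16))*(-w))) = 2394/(((-19*(-16))*(-1*9))) = 2394/((304*(-9))) = 2394/(-2736) = 2394*(-1/2736) = -7/8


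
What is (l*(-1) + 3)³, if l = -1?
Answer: 64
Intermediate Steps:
(l*(-1) + 3)³ = (-1*(-1) + 3)³ = (1 + 3)³ = 4³ = 64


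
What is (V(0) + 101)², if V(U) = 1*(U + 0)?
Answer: 10201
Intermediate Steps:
V(U) = U (V(U) = 1*U = U)
(V(0) + 101)² = (0 + 101)² = 101² = 10201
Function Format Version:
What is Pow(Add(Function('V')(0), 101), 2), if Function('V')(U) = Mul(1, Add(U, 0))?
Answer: 10201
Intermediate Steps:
Function('V')(U) = U (Function('V')(U) = Mul(1, U) = U)
Pow(Add(Function('V')(0), 101), 2) = Pow(Add(0, 101), 2) = Pow(101, 2) = 10201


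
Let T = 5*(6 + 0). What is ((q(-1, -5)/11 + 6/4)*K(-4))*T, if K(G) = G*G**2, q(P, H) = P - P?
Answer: -2880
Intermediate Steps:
q(P, H) = 0
T = 30 (T = 5*6 = 30)
K(G) = G**3
((q(-1, -5)/11 + 6/4)*K(-4))*T = ((0/11 + 6/4)*(-4)**3)*30 = ((0*(1/11) + 6*(1/4))*(-64))*30 = ((0 + 3/2)*(-64))*30 = ((3/2)*(-64))*30 = -96*30 = -2880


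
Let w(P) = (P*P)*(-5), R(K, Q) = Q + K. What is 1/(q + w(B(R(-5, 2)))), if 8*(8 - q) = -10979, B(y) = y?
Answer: 8/10683 ≈ 0.00074885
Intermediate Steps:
R(K, Q) = K + Q
q = 11043/8 (q = 8 - ⅛*(-10979) = 8 + 10979/8 = 11043/8 ≈ 1380.4)
w(P) = -5*P² (w(P) = P²*(-5) = -5*P²)
1/(q + w(B(R(-5, 2)))) = 1/(11043/8 - 5*(-5 + 2)²) = 1/(11043/8 - 5*(-3)²) = 1/(11043/8 - 5*9) = 1/(11043/8 - 45) = 1/(10683/8) = 8/10683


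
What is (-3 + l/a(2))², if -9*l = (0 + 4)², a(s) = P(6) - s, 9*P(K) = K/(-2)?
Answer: 2209/441 ≈ 5.0091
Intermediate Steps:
P(K) = -K/18 (P(K) = (K/(-2))/9 = (K*(-½))/9 = (-K/2)/9 = -K/18)
a(s) = -⅓ - s (a(s) = -1/18*6 - s = -⅓ - s)
l = -16/9 (l = -(0 + 4)²/9 = -⅑*4² = -⅑*16 = -16/9 ≈ -1.7778)
(-3 + l/a(2))² = (-3 - 16/(9*(-⅓ - 1*2)))² = (-3 - 16/(9*(-⅓ - 2)))² = (-3 - 16/(9*(-7/3)))² = (-3 - 16/9*(-3/7))² = (-3 + 16/21)² = (-47/21)² = 2209/441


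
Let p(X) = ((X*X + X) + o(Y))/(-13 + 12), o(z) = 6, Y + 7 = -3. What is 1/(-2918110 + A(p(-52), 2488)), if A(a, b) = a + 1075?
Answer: -1/2919693 ≈ -3.4250e-7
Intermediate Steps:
Y = -10 (Y = -7 - 3 = -10)
p(X) = -6 - X - X**2 (p(X) = ((X*X + X) + 6)/(-13 + 12) = ((X**2 + X) + 6)/(-1) = ((X + X**2) + 6)*(-1) = (6 + X + X**2)*(-1) = -6 - X - X**2)
A(a, b) = 1075 + a
1/(-2918110 + A(p(-52), 2488)) = 1/(-2918110 + (1075 + (-6 - 1*(-52) - 1*(-52)**2))) = 1/(-2918110 + (1075 + (-6 + 52 - 1*2704))) = 1/(-2918110 + (1075 + (-6 + 52 - 2704))) = 1/(-2918110 + (1075 - 2658)) = 1/(-2918110 - 1583) = 1/(-2919693) = -1/2919693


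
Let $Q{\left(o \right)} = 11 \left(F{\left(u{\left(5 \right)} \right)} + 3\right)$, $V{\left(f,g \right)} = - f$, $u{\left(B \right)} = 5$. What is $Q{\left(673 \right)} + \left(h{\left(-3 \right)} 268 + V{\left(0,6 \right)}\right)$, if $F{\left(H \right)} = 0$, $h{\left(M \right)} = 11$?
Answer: $2981$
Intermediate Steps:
$Q{\left(o \right)} = 33$ ($Q{\left(o \right)} = 11 \left(0 + 3\right) = 11 \cdot 3 = 33$)
$Q{\left(673 \right)} + \left(h{\left(-3 \right)} 268 + V{\left(0,6 \right)}\right) = 33 + \left(11 \cdot 268 - 0\right) = 33 + \left(2948 + 0\right) = 33 + 2948 = 2981$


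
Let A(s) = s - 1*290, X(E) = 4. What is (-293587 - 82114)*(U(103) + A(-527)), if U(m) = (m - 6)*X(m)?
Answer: 161175729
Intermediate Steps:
U(m) = -24 + 4*m (U(m) = (m - 6)*4 = (-6 + m)*4 = -24 + 4*m)
A(s) = -290 + s (A(s) = s - 290 = -290 + s)
(-293587 - 82114)*(U(103) + A(-527)) = (-293587 - 82114)*((-24 + 4*103) + (-290 - 527)) = -375701*((-24 + 412) - 817) = -375701*(388 - 817) = -375701*(-429) = 161175729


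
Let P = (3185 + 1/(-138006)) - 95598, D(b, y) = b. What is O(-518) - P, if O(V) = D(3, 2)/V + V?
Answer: 1642326844040/17871777 ≈ 91895.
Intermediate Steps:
O(V) = V + 3/V (O(V) = 3/V + V = V + 3/V)
P = -12753548479/138006 (P = (3185 - 1/138006) - 95598 = 439549109/138006 - 95598 = -12753548479/138006 ≈ -92413.)
O(-518) - P = (-518 + 3/(-518)) - 1*(-12753548479/138006) = (-518 + 3*(-1/518)) + 12753548479/138006 = (-518 - 3/518) + 12753548479/138006 = -268327/518 + 12753548479/138006 = 1642326844040/17871777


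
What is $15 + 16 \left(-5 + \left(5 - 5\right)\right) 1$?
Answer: $-65$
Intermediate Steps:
$15 + 16 \left(-5 + \left(5 - 5\right)\right) 1 = 15 + 16 \left(-5 + 0\right) 1 = 15 + 16 \left(\left(-5\right) 1\right) = 15 + 16 \left(-5\right) = 15 - 80 = -65$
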